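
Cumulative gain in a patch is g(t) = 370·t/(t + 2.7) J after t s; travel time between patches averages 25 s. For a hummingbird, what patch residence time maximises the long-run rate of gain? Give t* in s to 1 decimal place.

8.2 s

Maximise g(t)/(T+t): set derivative to zero → g'(t)(T+t) = g(t).
g'(t) = 370·2.7/(t + 2.7)². Setting 370·2.7/(t+2.7)² = 370t/[(t+2.7)(25+t)] gives 2.7(25+t) = t(t+2.7), so t² = 2.7×25 = 67.5.
t* = √67.5 = 8.216 s.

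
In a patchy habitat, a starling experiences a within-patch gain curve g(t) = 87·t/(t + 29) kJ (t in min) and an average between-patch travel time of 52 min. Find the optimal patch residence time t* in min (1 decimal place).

38.8 min

Maximise g(t)/(T+t): set derivative to zero → g'(t)(T+t) = g(t).
g'(t) = 87·29/(t + 29)². Setting 87·29/(t+29)² = 87t/[(t+29)(52+t)] gives 29(52+t) = t(t+29), so t² = 29×52 = 1508.
t* = √1508 = 38.83 min.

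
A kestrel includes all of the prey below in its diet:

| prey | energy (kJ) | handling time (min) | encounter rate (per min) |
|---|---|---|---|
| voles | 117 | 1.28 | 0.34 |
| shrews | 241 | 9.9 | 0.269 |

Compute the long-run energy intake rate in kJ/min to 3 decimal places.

R = Σλ_iE_i / (1 + Σλ_ih_i)
Numerator: 0.34×117 + 0.269×241 = 104.6
Denominator: 1 + 0.34×1.28 + 0.269×9.9 = 4.098
R = 104.6/4.098 = 25.52 kJ/min

25.525 kJ/min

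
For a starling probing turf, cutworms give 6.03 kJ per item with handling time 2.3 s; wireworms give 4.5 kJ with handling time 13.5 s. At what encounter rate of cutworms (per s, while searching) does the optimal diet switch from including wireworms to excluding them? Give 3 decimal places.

The zero-one rule: include wireworms iff E₂/h₂ > λE₁/(1+λh₁). Equality gives the switch point.
λE₁h₂ = E₂ + λE₂h₁ ⇒ λ = E₂/(E₁h₂ − E₂h₁) = 4.5/(81.41 − 10.35) = 0.06333 per s.

0.063 per s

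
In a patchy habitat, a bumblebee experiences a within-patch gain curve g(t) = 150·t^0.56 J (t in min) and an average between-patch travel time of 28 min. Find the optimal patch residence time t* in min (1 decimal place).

Maximise g(t)/(T+t): set derivative to zero → g'(t)(T+t) = g(t).
g'(t) = 0.56·150·t^-0.44. Setting 0.56·150·t^-0.44 = 150·t^0.56/(28+t) gives 0.56(28+t) = t, so 0.44·t = 0.56×28.
t* = 0.56×28/0.44 = 35.64 min.

35.6 min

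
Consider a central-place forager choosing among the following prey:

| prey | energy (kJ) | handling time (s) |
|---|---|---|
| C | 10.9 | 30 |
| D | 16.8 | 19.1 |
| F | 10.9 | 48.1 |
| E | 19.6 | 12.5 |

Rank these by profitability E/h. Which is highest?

In descending order of E/h:
E: 19.6/12.5 = 1.57 kJ/s
D: 16.8/19.1 = 0.88 kJ/s
C: 10.9/30 = 0.363 kJ/s
F: 10.9/48.1 = 0.227 kJ/s

E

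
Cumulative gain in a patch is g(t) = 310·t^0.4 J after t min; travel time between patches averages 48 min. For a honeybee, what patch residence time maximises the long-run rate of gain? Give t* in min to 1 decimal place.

32.0 min

Optimal t* satisfies g'(t*) = g(t*)/(T + t*).
g'(t) = 0.4·310·t^-0.6. Setting 0.4·310·t^-0.6 = 310·t^0.4/(48+t) gives 0.4(48+t) = t, so 0.60·t = 0.4×48.
t* = 0.4×48/0.60 = 32 min.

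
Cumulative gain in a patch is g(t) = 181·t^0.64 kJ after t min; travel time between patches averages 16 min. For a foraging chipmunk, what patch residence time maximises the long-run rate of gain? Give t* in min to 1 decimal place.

28.4 min

Maximise g(t)/(T+t): set derivative to zero → g'(t)(T+t) = g(t).
g'(t) = 0.64·181·t^-0.36. Setting 0.64·181·t^-0.36 = 181·t^0.64/(16+t) gives 0.64(16+t) = t, so 0.36·t = 0.64×16.
t* = 0.64×16/0.36 = 28.44 min.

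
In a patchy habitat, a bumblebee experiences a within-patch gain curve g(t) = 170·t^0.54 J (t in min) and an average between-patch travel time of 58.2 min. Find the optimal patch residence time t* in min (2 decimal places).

68.32 min

Maximise g(t)/(T+t): set derivative to zero → g'(t)(T+t) = g(t).
g'(t) = 0.54·170·t^-0.46. Setting 0.54·170·t^-0.46 = 170·t^0.54/(58.2+t) gives 0.54(58.2+t) = t, so 0.46·t = 0.54×58.2.
t* = 0.54×58.2/0.46 = 68.32 min.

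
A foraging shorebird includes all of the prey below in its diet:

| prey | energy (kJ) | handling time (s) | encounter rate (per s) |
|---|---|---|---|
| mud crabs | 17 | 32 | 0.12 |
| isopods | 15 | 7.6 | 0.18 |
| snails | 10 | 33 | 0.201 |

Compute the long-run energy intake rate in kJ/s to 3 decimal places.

R = Σλ_iE_i / (1 + Σλ_ih_i)
Numerator: 0.12×17 + 0.18×15 + 0.201×10 = 6.75
Denominator: 1 + 0.12×32 + 0.18×7.6 + 0.201×33 = 12.84
R = 6.75/12.84 = 0.5257 kJ/s

0.526 kJ/s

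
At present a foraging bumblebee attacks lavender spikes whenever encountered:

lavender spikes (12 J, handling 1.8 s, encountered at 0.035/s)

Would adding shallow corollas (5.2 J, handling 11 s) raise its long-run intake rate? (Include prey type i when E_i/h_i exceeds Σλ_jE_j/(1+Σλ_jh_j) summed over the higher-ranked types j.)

Intake rate on the current diet: R = (0.035×12) / (1 + 0.035×1.8) = 0.42/1.063 = 0.3951 J/s.
Profitability of shallow corollas: 5.2/11 = 0.4727 J/s.
0.4727 > 0.3951, so adding shallow corollas raises the average — include it.

Yes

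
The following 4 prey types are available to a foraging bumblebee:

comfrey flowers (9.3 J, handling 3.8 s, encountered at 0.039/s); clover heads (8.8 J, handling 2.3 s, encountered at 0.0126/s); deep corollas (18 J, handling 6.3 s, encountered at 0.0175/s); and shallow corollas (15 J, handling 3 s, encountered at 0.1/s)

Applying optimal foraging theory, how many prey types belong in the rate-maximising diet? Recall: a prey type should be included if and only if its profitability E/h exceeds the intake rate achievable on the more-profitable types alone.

Rank by E/h (J/s): shallow corollas 5, clover heads 3.83, deep corollas 2.86, comfrey flowers 2.45. Include each in turn until the next type's E/h falls below the running intake rate.
Rate on top 1: 1.154. clover heads: 3.83 > 1.154 → include.
Rate on top 2: 1.212. deep corollas: 2.86 > 1.212 → include.
Rate on top 3: 1.338. comfrey flowers: 2.45 > 1.338 → include.
Optimal diet: shallow corollas, clover heads, deep corollas, comfrey flowers — 4 of 4 types.

4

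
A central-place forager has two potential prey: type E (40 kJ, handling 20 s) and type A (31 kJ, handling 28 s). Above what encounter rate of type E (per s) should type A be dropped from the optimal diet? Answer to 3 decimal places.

0.062 per s

At the threshold, the rate on type E alone equals the profitability of type A: λ·40/(1 + λ·20) = 31/28 = 1.107.
Rearranging, λ(40 − 1.107×20) = 1.107, so λ = 1.107/17.86 = 0.062 per s.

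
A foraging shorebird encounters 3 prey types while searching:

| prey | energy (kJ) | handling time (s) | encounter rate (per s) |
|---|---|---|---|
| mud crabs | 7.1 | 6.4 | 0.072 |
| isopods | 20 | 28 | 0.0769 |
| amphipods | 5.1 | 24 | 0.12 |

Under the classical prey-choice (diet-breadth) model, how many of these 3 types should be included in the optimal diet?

E/h in descending order: mud crabs 1.11, isopods 0.714, amphipods 0.212 kJ/s. The optimal diet is the largest prefix of this list for which every included type satisfies E_i/h_i > R on the types above it.
Rate on top 1: 0.3499. isopods: 0.714 > 0.3499 → include.
Rate on top 2: 0.567. amphipods: 0.212 < 0.567 → exclude; stop.
Optimal diet: mud crabs, isopods — 2 of 3 types.

2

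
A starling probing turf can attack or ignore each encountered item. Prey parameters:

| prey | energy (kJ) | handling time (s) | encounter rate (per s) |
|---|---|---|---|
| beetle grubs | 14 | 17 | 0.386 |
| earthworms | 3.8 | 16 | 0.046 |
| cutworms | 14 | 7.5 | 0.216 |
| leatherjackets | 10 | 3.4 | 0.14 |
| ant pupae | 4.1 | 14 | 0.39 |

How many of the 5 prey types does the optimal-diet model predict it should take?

Rank by E/h (kJ/s): leatherjackets 2.94, cutworms 1.87, beetle grubs 0.824, ant pupae 0.293, earthworms 0.237. Include each in turn until the next type's E/h falls below the running intake rate.
Rate on top 1: 0.9485. cutworms: 1.87 > 0.9485 → include.
Rate on top 2: 1.429. beetle grubs: 0.824 < 1.429 → exclude; stop.
Optimal diet: leatherjackets, cutworms — 2 of 5 types.

2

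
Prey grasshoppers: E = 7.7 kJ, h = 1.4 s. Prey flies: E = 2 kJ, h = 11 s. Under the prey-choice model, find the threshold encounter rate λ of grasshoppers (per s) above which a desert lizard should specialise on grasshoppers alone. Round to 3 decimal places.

0.024 per s

At the threshold, the rate on grasshoppers alone equals the profitability of flies: λ·7.7/(1 + λ·1.4) = 2/11 = 0.1818.
Rearranging, λ(7.7 − 0.1818×1.4) = 0.1818, so λ = 0.1818/7.445 = 0.02442 per s.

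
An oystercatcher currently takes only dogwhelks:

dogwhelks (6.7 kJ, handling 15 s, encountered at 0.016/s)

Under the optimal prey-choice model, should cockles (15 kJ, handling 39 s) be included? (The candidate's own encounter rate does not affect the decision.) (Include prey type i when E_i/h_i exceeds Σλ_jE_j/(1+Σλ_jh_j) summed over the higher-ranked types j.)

Intake rate on the current diet: R = (0.016×6.7) / (1 + 0.016×15) = 0.1072/1.24 = 0.08645 kJ/s.
Profitability of cockles: 15/39 = 0.3846 kJ/s.
0.3846 > 0.08645, so adding cockles raises the average — include it.

Yes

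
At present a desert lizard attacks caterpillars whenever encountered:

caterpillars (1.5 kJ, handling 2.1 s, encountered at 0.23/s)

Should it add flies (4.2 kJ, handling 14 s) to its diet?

Yes

Intake rate on the current diet: R = (0.23×1.5) / (1 + 0.23×2.1) = 0.345/1.483 = 0.2326 kJ/s.
Profitability of flies: 4.2/14 = 0.3 kJ/s.
Since 0.3 > R, including flies increases the long-run rate.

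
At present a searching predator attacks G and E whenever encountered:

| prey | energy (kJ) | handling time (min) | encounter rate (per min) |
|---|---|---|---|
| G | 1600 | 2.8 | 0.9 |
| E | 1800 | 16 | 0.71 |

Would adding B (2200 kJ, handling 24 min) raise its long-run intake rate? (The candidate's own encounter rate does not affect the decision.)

No

Intake rate on the current diet: R = (0.9×1600 + 0.71×1800) / (1 + 0.9×2.8 + 0.71×16) = 2718/14.88 = 182.7 kJ/min.
Profitability of B: 2200/24 = 91.67 kJ/min.
Since 91.67 < R, time spent handling B is better spent searching.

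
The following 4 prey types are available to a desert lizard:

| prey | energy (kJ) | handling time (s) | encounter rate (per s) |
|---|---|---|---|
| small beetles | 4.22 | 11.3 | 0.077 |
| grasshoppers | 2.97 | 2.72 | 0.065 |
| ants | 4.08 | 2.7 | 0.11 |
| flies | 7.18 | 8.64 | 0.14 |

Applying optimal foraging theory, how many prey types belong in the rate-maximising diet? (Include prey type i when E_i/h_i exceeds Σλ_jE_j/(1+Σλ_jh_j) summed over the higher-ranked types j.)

Profitabilities (E/h, kJ/s): ants 1.51, grasshoppers 1.09, flies 0.831, small beetles 0.373. Add prey in this order while the next type's profitability exceeds the intake rate on those already taken.
Rate on top 1: 0.346. grasshoppers: 1.09 > 0.346 → include.
Rate on top 2: 0.4355. flies: 0.831 > 0.4355 → include.
Rate on top 3: 0.6138. small beetles: 0.373 < 0.6138 → exclude; stop.
Optimal diet: ants, grasshoppers, flies — 3 of 4 types.

3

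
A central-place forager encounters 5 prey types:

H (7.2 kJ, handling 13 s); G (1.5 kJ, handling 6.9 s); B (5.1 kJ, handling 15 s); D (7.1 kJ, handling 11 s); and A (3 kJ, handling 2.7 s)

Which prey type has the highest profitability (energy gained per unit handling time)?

A

Profitability E/h (kJ/s): H = 7.2/13 = 0.554, G = 1.5/6.9 = 0.217, B = 5.1/15 = 0.34, D = 7.1/11 = 0.645, A = 3/2.7 = 1.11.
Ranked: A > D > H > B > G.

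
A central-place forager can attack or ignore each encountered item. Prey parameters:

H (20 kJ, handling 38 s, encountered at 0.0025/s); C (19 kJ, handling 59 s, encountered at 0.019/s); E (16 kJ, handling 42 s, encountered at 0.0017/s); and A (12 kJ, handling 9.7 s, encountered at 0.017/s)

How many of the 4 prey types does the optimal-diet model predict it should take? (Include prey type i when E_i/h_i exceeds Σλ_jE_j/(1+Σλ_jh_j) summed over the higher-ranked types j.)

4

Profitabilities (E/h, kJ/s): A 1.24, H 0.526, E 0.381, C 0.322. Add prey in this order while the next type's profitability exceeds the intake rate on those already taken.
Rate on top 1: 0.1751. H: 0.526 > 0.1751 → include.
Rate on top 2: 0.2016. E: 0.381 > 0.2016 → include.
Rate on top 3: 0.2112. C: 0.322 > 0.2112 → include.
Optimal diet: A, H, E, C — 4 of 4 types.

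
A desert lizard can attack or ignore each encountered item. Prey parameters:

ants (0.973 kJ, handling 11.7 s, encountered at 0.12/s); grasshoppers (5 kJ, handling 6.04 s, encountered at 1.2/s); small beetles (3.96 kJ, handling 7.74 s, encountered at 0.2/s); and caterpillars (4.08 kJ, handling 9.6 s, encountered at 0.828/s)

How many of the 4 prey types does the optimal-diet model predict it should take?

1

E/h in descending order: grasshoppers 0.828, small beetles 0.512, caterpillars 0.425, ants 0.0832 kJ/s. The optimal diet is the largest prefix of this list for which every included type satisfies E_i/h_i > R on the types above it.
Rate on top 1: 0.7274. small beetles: 0.512 < 0.7274 → exclude; stop.
Optimal diet: grasshoppers — 1 of 4 types.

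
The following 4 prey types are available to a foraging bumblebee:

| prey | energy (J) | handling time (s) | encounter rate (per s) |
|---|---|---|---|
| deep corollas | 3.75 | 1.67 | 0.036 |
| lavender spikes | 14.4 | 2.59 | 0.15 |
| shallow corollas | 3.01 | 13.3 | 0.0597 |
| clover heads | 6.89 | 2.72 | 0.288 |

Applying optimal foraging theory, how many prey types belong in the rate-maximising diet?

3

Profitabilities (E/h, J/s): lavender spikes 5.56, clover heads 2.53, deep corollas 2.25, shallow corollas 0.226. Add prey in this order while the next type's profitability exceeds the intake rate on those already taken.
Rate on top 1: 1.556. clover heads: 2.53 > 1.556 → include.
Rate on top 2: 1.908. deep corollas: 2.25 > 1.908 → include.
Rate on top 3: 1.917. shallow corollas: 0.226 < 1.917 → exclude; stop.
Optimal diet: lavender spikes, clover heads, deep corollas — 3 of 4 types.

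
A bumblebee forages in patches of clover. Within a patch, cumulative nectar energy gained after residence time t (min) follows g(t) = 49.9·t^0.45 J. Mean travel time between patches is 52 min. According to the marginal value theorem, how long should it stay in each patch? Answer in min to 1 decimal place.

Optimal t* satisfies g'(t*) = g(t*)/(T + t*).
g'(t) = 0.45·49.9·t^-0.55. Setting 0.45·49.9·t^-0.55 = 49.9·t^0.45/(52+t) gives 0.45(52+t) = t, so 0.55·t = 0.45×52.
t* = 0.45×52/0.55 = 42.55 min.

42.5 min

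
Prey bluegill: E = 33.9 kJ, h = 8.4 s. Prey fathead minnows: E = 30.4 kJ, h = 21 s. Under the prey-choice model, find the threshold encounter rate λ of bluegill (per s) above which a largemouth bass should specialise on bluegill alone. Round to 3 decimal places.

Drop fathead minnows once their profitability E₂/h₂ falls below the rate achievable on bluegill alone: E₂/h₂ = λE₁/(1 + λh₁).
Solve for λ: λE₁h₂ = E₂(1 + λh₁) → λ(E₁h₂ − E₂h₁) = E₂ → λ = E₂/(E₁h₂ − E₂h₁).
λ = 30.4/(33.9×21 − 30.4×8.4) = 30.4/456.5 = 0.06659 per s.

0.067 per s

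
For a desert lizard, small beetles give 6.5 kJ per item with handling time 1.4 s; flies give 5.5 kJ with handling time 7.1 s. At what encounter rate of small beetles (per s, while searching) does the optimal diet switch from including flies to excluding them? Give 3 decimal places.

0.143 per s

At the threshold, the rate on small beetles alone equals the profitability of flies: λ·6.5/(1 + λ·1.4) = 5.5/7.1 = 0.7746.
Rearranging, λ(6.5 − 0.7746×1.4) = 0.7746, so λ = 0.7746/5.415 = 0.143 per s.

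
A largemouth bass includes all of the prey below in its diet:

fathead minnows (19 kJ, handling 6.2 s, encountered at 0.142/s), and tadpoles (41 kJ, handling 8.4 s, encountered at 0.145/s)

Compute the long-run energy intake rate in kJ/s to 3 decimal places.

R = Σλ_iE_i / (1 + Σλ_ih_i)
Numerator: 0.142×19 + 0.145×41 = 8.643
Denominator: 1 + 0.142×6.2 + 0.145×8.4 = 3.098
R = 8.643/3.098 = 2.79 kJ/s

2.790 kJ/s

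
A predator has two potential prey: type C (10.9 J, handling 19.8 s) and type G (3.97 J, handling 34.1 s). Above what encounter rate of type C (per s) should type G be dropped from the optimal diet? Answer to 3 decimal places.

At the threshold, the rate on type C alone equals the profitability of type G: λ·10.9/(1 + λ·19.8) = 3.97/34.1 = 0.1164.
Rearranging, λ(10.9 − 0.1164×19.8) = 0.1164, so λ = 0.1164/8.595 = 0.01355 per s.

0.014 per s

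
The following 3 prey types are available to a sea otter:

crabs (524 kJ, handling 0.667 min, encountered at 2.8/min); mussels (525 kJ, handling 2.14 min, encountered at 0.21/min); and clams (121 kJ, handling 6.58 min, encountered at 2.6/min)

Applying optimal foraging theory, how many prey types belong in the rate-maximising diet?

E/h in descending order: crabs 786, mussels 245, clams 18.4 kJ/min. The optimal diet is the largest prefix of this list for which every included type satisfies E_i/h_i > R on the types above it.
Rate on top 1: 511.6. mussels: 245 < 511.6 → exclude; stop.
Optimal diet: crabs — 1 of 3 types.

1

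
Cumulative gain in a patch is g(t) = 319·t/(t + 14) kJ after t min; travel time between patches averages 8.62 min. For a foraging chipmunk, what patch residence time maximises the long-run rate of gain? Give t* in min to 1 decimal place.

By the marginal value theorem, leave when the instantaneous gain rate g'(t) equals the habitat-wide average g(t)/(T + t).
g'(t) = 319·14/(t + 14)². Setting 319·14/(t+14)² = 319t/[(t+14)(8.62+t)] gives 14(8.62+t) = t(t+14), so t² = 14×8.62 = 120.7.
t* = √120.7 = 10.99 min.

11.0 min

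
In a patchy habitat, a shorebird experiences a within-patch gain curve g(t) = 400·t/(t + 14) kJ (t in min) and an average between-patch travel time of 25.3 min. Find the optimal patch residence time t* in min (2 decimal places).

18.82 min

By the marginal value theorem, leave when the instantaneous gain rate g'(t) equals the habitat-wide average g(t)/(T + t).
g'(t) = 400·14/(t + 14)². Setting 400·14/(t+14)² = 400t/[(t+14)(25.3+t)] gives 14(25.3+t) = t(t+14), so t² = 14×25.3 = 354.2.
t* = √354.2 = 18.82 min.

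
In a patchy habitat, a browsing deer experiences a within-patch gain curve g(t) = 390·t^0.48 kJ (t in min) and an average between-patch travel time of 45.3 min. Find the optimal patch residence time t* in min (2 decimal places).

By the marginal value theorem, leave when the instantaneous gain rate g'(t) equals the habitat-wide average g(t)/(T + t).
g'(t) = 0.48·390·t^-0.52. Setting 0.48·390·t^-0.52 = 390·t^0.48/(45.3+t) gives 0.48(45.3+t) = t, so 0.52·t = 0.48×45.3.
t* = 0.48×45.3/0.52 = 41.82 min.

41.82 min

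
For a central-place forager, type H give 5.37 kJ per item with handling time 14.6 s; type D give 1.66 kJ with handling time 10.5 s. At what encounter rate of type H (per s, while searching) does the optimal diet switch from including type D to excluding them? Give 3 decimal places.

0.052 per s

At the threshold, the rate on type H alone equals the profitability of type D: λ·5.37/(1 + λ·14.6) = 1.66/10.5 = 0.1581.
Rearranging, λ(5.37 − 0.1581×14.6) = 0.1581, so λ = 0.1581/3.062 = 0.05163 per s.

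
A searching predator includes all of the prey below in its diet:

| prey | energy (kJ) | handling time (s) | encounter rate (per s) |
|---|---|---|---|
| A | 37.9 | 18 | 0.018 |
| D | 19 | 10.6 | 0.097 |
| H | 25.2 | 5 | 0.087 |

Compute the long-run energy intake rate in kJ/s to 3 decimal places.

1.693 kJ/s

R = Σλ_iE_i / (1 + Σλ_ih_i)
Numerator: 0.018×37.9 + 0.097×19 + 0.087×25.2 = 4.718
Denominator: 1 + 0.018×18 + 0.097×10.6 + 0.087×5 = 2.787
R = 4.718/2.787 = 1.693 kJ/s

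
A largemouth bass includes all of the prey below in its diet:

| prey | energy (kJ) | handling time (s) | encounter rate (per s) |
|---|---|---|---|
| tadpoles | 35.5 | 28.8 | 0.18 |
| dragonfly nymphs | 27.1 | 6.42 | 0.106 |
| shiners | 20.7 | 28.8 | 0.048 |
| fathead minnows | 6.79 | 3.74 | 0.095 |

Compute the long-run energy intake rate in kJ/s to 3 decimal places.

Energy encountered per unit search time: 0.18×35.5 + 0.106×27.1 + 0.048×20.7 + 0.095×6.79 = 10.9 kJ/s.
Handling time per unit search time: 0.18×28.8 + 0.106×6.42 + 0.048×28.8 + 0.095×3.74 = 7.602.
Rate = 10.9/(1 + 7.602) = 1.267 kJ/s.

1.267 kJ/s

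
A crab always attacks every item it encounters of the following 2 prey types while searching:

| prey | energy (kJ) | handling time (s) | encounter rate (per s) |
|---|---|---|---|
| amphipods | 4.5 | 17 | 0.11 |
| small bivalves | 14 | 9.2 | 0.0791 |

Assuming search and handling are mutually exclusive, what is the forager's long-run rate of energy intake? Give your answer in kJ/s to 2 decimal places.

Energy encountered per unit search time: 0.11×4.5 + 0.0791×14 = 1.602 kJ/s.
Handling time per unit search time: 0.11×17 + 0.0791×9.2 = 2.598.
Rate = 1.602/(1 + 2.598) = 0.4454 kJ/s.

0.45 kJ/s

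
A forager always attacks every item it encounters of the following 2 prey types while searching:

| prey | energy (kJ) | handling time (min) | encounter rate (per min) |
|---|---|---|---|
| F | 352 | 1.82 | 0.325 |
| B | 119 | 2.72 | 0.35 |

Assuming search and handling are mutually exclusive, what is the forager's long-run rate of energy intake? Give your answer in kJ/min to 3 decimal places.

R = (0.325×352 + 0.35×119) / (1 + 0.325×1.82 + 0.35×2.72) = 156.1/2.543 = 61.35 kJ/min.

61.352 kJ/min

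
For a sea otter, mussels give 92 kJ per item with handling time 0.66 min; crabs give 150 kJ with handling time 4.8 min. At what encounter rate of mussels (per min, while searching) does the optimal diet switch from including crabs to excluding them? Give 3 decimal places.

At the threshold, the rate on mussels alone equals the profitability of crabs: λ·92/(1 + λ·0.66) = 150/4.8 = 31.25.
Rearranging, λ(92 − 31.25×0.66) = 31.25, so λ = 31.25/71.38 = 0.4378 per min.

0.438 per min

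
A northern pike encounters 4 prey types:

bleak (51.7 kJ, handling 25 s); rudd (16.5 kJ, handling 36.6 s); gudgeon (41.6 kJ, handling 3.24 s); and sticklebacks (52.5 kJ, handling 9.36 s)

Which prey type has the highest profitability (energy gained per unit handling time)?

In descending order of E/h:
gudgeon: 41.6/3.24 = 12.8 kJ/s
sticklebacks: 52.5/9.36 = 5.61 kJ/s
bleak: 51.7/25 = 2.07 kJ/s
rudd: 16.5/36.6 = 0.451 kJ/s

gudgeon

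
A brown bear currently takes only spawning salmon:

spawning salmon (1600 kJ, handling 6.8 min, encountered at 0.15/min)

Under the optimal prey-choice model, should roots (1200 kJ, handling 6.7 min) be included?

Intake rate on the current diet: R = (0.15×1600) / (1 + 0.15×6.8) = 240/2.02 = 118.8 kJ/min.
roots: E/h = 1200/6.7 = 179.1 kJ/min.
Since 179.1 > R, including roots increases the long-run rate.

Yes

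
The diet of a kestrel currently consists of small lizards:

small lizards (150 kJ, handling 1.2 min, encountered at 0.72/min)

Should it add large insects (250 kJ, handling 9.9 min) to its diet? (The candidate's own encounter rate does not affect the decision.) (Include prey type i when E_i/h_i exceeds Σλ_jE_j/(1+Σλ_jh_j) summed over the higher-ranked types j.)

On small lizards alone, R = ΣλE/(1+Σλh) = 108/1.864 = 57.94 kJ/min.
large insects: E/h = 250/9.9 = 25.25 kJ/min.
Since 25.25 < R, time spent handling large insects is better spent searching.

No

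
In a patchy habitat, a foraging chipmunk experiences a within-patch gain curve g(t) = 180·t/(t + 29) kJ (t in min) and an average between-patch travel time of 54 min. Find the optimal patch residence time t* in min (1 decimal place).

Optimal t* satisfies g'(t*) = g(t*)/(T + t*).
g'(t) = 180·29/(t + 29)². Setting 180·29/(t+29)² = 180t/[(t+29)(54+t)] gives 29(54+t) = t(t+29), so t² = 29×54 = 1566.
t* = √1566 = 39.57 min.

39.6 min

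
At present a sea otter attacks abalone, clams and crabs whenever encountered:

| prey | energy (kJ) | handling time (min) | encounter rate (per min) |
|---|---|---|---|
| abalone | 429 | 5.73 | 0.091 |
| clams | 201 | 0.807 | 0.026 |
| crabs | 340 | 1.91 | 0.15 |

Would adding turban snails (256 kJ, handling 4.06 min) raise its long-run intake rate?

Yes

Current rate: (0.091×429 + 0.026×201 + 0.15×340)/(1 + 0.091×5.73 + 0.026×0.807 + 0.15×1.91) = 52.09 kJ/min.
Profitability of turban snails: 256/4.06 = 63.05 kJ/min.
Since 63.05 > R, including turban snails increases the long-run rate.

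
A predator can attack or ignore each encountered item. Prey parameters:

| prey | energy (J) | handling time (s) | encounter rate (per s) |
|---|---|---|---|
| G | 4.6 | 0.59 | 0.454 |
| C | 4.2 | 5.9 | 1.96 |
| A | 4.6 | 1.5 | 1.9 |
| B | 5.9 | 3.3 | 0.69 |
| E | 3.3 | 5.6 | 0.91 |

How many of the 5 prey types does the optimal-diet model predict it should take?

Profitabilities (E/h, J/s): G 7.8, A 3.07, B 1.79, C 0.712, E 0.589. Add prey in this order while the next type's profitability exceeds the intake rate on those already taken.
Rate on top 1: 1.647. A: 3.07 > 1.647 → include.
Rate on top 2: 2.63. B: 1.79 < 2.63 → exclude; stop.
Optimal diet: G, A — 2 of 5 types.

2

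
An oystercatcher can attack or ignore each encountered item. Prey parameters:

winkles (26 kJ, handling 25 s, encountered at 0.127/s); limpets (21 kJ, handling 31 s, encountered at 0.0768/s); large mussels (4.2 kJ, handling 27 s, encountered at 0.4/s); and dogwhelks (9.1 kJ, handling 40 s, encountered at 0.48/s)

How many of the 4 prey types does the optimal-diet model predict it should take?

E/h in descending order: winkles 1.04, limpets 0.677, dogwhelks 0.227, large mussels 0.156 kJ/s. The optimal diet is the largest prefix of this list for which every included type satisfies E_i/h_i > R on the types above it.
Rate on top 1: 0.7909. limpets: 0.677 < 0.7909 → exclude; stop.
Optimal diet: winkles — 1 of 4 types.

1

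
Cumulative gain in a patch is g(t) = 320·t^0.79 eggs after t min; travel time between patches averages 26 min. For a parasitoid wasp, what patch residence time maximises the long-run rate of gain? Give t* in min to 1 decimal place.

97.8 min

By the marginal value theorem, leave when the instantaneous gain rate g'(t) equals the habitat-wide average g(t)/(T + t).
g'(t) = 0.79·320·t^-0.21. Setting 0.79·320·t^-0.21 = 320·t^0.79/(26+t) gives 0.79(26+t) = t, so 0.21·t = 0.79×26.
t* = 0.79×26/0.21 = 97.81 min.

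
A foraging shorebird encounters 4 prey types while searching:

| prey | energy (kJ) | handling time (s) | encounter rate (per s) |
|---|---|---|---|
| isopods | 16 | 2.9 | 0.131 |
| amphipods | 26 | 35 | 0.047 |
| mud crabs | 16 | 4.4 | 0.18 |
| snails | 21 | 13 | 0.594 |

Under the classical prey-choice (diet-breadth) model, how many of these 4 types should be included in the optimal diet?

2

Profitabilities (E/h, kJ/s): isopods 5.52, mud crabs 3.64, snails 1.62, amphipods 0.743. Add prey in this order while the next type's profitability exceeds the intake rate on those already taken.
Rate on top 1: 1.519. mud crabs: 3.64 > 1.519 → include.
Rate on top 2: 2.291. snails: 1.62 < 2.291 → exclude; stop.
Optimal diet: isopods, mud crabs — 2 of 4 types.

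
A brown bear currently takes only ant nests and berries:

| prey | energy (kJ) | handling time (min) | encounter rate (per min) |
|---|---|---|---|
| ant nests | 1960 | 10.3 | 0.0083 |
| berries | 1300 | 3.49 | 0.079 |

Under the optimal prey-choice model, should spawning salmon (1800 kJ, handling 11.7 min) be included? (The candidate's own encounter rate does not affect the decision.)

Yes

On ant nests and berries alone, R = ΣλE/(1+Σλh) = 119/1.361 = 87.4 kJ/min.
Profitability of spawning salmon: 1800/11.7 = 153.8 kJ/min.
153.8 > 87.4, so adding spawning salmon raises the average — include it.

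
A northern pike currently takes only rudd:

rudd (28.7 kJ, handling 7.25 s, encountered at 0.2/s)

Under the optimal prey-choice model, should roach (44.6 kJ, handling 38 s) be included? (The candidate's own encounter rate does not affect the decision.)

No

On rudd alone, R = ΣλE/(1+Σλh) = 5.74/2.45 = 2.343 kJ/s.
Profitability of roach: 44.6/38 = 1.174 kJ/s.
Since 1.174 < R, time spent handling roach is better spent searching.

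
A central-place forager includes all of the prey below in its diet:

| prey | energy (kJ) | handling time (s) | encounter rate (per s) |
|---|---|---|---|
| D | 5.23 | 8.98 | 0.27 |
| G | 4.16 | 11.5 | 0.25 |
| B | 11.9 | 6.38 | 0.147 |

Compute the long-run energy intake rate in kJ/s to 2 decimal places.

Energy encountered per unit search time: 0.27×5.23 + 0.25×4.16 + 0.147×11.9 = 4.201 kJ/s.
Handling time per unit search time: 0.27×8.98 + 0.25×11.5 + 0.147×6.38 = 6.237.
Rate = 4.201/(1 + 6.237) = 0.5805 kJ/s.

0.58 kJ/s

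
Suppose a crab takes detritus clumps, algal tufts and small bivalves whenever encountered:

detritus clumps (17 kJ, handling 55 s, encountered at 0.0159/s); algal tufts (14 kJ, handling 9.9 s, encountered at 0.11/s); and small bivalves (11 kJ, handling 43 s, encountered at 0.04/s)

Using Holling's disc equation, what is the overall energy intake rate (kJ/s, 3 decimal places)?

0.480 kJ/s

Energy encountered per unit search time: 0.0159×17 + 0.11×14 + 0.04×11 = 2.25 kJ/s.
Handling time per unit search time: 0.0159×55 + 0.11×9.9 + 0.04×43 = 3.684.
Rate = 2.25/(1 + 3.684) = 0.4805 kJ/s.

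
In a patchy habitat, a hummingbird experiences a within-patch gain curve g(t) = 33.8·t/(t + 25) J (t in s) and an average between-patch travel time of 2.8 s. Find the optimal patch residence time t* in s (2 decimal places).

8.37 s

By the marginal value theorem, leave when the instantaneous gain rate g'(t) equals the habitat-wide average g(t)/(T + t).
g'(t) = 33.8·25/(t + 25)². Setting 33.8·25/(t+25)² = 33.8t/[(t+25)(2.8+t)] gives 25(2.8+t) = t(t+25), so t² = 25×2.8 = 70.
t* = √70 = 8.367 s.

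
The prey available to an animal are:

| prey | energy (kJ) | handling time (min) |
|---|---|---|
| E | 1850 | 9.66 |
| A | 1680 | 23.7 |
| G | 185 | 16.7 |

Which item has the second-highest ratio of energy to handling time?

In descending order of E/h:
E: 1850/9.66 = 192 kJ/min
A: 1680/23.7 = 70.9 kJ/min
G: 185/16.7 = 11.1 kJ/min

A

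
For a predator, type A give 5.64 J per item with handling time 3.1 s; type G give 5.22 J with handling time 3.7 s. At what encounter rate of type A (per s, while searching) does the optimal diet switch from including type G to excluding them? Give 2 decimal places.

At the threshold, the rate on type A alone equals the profitability of type G: λ·5.64/(1 + λ·3.1) = 5.22/3.7 = 1.411.
Rearranging, λ(5.64 − 1.411×3.1) = 1.411, so λ = 1.411/1.266 = 1.114 per s.

1.11 per s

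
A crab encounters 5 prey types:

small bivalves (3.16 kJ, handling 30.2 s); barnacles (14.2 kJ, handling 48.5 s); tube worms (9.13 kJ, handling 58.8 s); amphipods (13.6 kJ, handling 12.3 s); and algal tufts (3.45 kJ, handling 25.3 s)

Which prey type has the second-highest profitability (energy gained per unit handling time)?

barnacles

Profitability E/h (kJ/s): small bivalves = 3.16/30.2 = 0.105, barnacles = 14.2/48.5 = 0.293, tube worms = 9.13/58.8 = 0.155, amphipods = 13.6/12.3 = 1.11, algal tufts = 3.45/25.3 = 0.136.
Ranked: amphipods > barnacles > tube worms > algal tufts > small bivalves.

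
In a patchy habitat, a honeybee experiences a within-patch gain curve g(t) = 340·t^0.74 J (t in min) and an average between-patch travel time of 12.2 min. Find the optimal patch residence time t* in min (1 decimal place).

34.7 min

Maximise g(t)/(T+t): set derivative to zero → g'(t)(T+t) = g(t).
g'(t) = 0.74·340·t^-0.26. Setting 0.74·340·t^-0.26 = 340·t^0.74/(12.2+t) gives 0.74(12.2+t) = t, so 0.26·t = 0.74×12.2.
t* = 0.74×12.2/0.26 = 34.72 min.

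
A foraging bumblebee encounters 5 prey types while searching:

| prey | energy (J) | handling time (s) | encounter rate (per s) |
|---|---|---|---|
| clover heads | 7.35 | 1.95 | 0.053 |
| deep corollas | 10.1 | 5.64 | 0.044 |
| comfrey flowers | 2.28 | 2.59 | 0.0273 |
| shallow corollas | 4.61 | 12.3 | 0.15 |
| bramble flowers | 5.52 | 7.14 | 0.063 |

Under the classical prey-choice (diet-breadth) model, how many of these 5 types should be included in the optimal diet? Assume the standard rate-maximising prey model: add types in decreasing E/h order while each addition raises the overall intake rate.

4

Profitabilities (E/h, J/s): clover heads 3.77, deep corollas 1.79, comfrey flowers 0.88, bramble flowers 0.773, shallow corollas 0.375. Add prey in this order while the next type's profitability exceeds the intake rate on those already taken.
Rate on top 1: 0.3531. deep corollas: 1.79 > 0.3531 → include.
Rate on top 2: 0.6171. comfrey flowers: 0.88 > 0.6171 → include.
Rate on top 3: 0.6301. bramble flowers: 0.773 > 0.6301 → include.
Rate on top 4: 0.6645. shallow corollas: 0.375 < 0.6645 → exclude; stop.
Optimal diet: clover heads, deep corollas, comfrey flowers, bramble flowers — 4 of 5 types.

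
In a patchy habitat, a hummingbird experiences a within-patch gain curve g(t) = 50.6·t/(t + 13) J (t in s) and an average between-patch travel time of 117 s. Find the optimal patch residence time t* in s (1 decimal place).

39.0 s

Optimal t* satisfies g'(t*) = g(t*)/(T + t*).
g'(t) = 50.6·13/(t + 13)². Setting 50.6·13/(t+13)² = 50.6t/[(t+13)(117+t)] gives 13(117+t) = t(t+13), so t² = 13×117 = 1521.
t* = √1521 = 39 s.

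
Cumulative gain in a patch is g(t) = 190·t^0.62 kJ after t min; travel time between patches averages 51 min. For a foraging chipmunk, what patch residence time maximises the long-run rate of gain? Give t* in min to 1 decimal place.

Maximise g(t)/(T+t): set derivative to zero → g'(t)(T+t) = g(t).
g'(t) = 0.62·190·t^-0.38. Setting 0.62·190·t^-0.38 = 190·t^0.62/(51+t) gives 0.62(51+t) = t, so 0.38·t = 0.62×51.
t* = 0.62×51/0.38 = 83.21 min.

83.2 min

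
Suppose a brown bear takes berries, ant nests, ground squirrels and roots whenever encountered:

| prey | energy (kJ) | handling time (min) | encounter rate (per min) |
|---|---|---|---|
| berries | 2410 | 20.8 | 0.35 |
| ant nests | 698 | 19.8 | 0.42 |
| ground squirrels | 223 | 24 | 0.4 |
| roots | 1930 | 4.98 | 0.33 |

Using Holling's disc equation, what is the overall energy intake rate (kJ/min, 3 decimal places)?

66.911 kJ/min

R = (0.35×2410 + 0.42×698 + 0.4×223 + 0.33×1930) / (1 + 0.35×20.8 + 0.42×19.8 + 0.4×24 + 0.33×4.98) = 1863/27.84 = 66.91 kJ/min.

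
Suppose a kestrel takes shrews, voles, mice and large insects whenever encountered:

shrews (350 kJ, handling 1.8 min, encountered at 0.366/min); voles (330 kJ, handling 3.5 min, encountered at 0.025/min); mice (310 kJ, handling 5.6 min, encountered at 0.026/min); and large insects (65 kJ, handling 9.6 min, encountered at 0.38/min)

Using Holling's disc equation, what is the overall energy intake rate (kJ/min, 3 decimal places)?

R = Σλ_iE_i / (1 + Σλ_ih_i)
Numerator: 0.366×350 + 0.025×330 + 0.026×310 + 0.38×65 = 169.1
Denominator: 1 + 0.366×1.8 + 0.025×3.5 + 0.026×5.6 + 0.38×9.6 = 5.54
R = 169.1/5.54 = 30.53 kJ/min

30.526 kJ/min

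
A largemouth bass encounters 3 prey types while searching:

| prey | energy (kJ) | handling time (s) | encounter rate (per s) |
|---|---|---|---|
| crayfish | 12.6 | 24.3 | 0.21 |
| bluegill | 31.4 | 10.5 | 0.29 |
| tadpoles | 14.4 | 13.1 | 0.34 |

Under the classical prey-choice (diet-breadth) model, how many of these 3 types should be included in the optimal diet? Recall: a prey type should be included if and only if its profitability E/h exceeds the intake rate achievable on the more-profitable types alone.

E/h in descending order: bluegill 2.99, tadpoles 1.1, crayfish 0.519 kJ/s. The optimal diet is the largest prefix of this list for which every included type satisfies E_i/h_i > R on the types above it.
Rate on top 1: 2.251. tadpoles: 1.1 < 2.251 → exclude; stop.
Optimal diet: bluegill — 1 of 3 types.

1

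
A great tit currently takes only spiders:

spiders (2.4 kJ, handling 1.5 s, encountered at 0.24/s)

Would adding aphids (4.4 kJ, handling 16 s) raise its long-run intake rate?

Current rate: (0.24×2.4)/(1 + 0.24×1.5) = 0.4235 kJ/s.
Profitability of aphids: 4.4/16 = 0.275 kJ/s.
Since 0.275 < R, time spent handling aphids is better spent searching.

No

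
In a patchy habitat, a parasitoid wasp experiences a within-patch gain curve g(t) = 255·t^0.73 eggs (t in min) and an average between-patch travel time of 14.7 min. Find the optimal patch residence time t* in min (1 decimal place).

39.7 min

By the marginal value theorem, leave when the instantaneous gain rate g'(t) equals the habitat-wide average g(t)/(T + t).
g'(t) = 0.73·255·t^-0.27. Setting 0.73·255·t^-0.27 = 255·t^0.73/(14.7+t) gives 0.73(14.7+t) = t, so 0.27·t = 0.73×14.7.
t* = 0.73×14.7/0.27 = 39.74 min.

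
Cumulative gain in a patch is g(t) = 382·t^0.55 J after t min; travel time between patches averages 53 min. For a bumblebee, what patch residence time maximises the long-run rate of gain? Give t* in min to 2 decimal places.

Optimal t* satisfies g'(t*) = g(t*)/(T + t*).
g'(t) = 0.55·382·t^-0.45. Setting 0.55·382·t^-0.45 = 382·t^0.55/(53+t) gives 0.55(53+t) = t, so 0.45·t = 0.55×53.
t* = 0.55×53/0.45 = 64.78 min.

64.78 min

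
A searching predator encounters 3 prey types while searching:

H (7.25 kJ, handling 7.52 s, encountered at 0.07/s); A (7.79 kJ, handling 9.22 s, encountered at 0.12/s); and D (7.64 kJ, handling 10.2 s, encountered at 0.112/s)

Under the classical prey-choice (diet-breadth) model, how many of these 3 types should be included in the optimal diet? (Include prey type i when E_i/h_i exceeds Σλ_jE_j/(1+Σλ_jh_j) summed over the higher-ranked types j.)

Rank by E/h (kJ/s): H 0.964, A 0.845, D 0.749. Include each in turn until the next type's E/h falls below the running intake rate.
Rate on top 1: 0.3325. A: 0.845 > 0.3325 → include.
Rate on top 2: 0.5478. D: 0.749 > 0.5478 → include.
Optimal diet: H, A, D — 3 of 3 types.

3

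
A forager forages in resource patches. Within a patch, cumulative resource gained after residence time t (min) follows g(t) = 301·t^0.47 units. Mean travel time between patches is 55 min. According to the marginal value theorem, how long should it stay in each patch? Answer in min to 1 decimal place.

Maximise g(t)/(T+t): set derivative to zero → g'(t)(T+t) = g(t).
g'(t) = 0.47·301·t^-0.53. Setting 0.47·301·t^-0.53 = 301·t^0.47/(55+t) gives 0.47(55+t) = t, so 0.53·t = 0.47×55.
t* = 0.47×55/0.53 = 48.77 min.

48.8 min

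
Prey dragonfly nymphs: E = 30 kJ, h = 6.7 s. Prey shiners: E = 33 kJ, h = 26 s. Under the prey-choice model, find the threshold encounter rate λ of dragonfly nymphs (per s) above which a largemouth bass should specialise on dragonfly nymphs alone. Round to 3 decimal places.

0.059 per s

The zero-one rule: include shiners iff E₂/h₂ > λE₁/(1+λh₁). Equality gives the switch point.
λE₁h₂ = E₂ + λE₂h₁ ⇒ λ = E₂/(E₁h₂ − E₂h₁) = 33/(780 − 221.1) = 0.05904 per s.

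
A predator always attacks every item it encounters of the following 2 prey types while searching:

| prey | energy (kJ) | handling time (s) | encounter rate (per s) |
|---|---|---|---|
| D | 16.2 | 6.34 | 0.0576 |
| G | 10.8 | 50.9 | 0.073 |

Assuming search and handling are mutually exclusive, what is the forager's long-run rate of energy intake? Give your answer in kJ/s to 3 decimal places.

0.339 kJ/s

R = (0.0576×16.2 + 0.073×10.8) / (1 + 0.0576×6.34 + 0.073×50.9) = 1.722/5.081 = 0.3388 kJ/s.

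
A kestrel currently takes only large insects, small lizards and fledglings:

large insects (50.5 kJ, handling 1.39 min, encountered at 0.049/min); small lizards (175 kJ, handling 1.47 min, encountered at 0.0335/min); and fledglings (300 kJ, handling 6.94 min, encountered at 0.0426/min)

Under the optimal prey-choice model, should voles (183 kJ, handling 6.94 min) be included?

Intake rate on the current diet: R = (0.049×50.5 + 0.0335×175 + 0.0426×300) / (1 + 0.049×1.39 + 0.0335×1.47 + 0.0426×6.94) = 21.12/1.413 = 14.94 kJ/min.
Profitability of voles: 183/6.94 = 26.37 kJ/min.
26.37 > 14.94, so adding voles raises the average — include it.

Yes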